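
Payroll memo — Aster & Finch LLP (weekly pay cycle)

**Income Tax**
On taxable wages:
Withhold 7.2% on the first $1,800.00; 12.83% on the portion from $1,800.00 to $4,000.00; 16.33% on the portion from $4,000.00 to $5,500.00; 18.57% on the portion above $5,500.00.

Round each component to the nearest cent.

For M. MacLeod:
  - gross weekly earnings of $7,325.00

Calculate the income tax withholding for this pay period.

$995.71

Income Tax: taxable = $7,325.00
  $656.81 + 18.57% × ($7,325.00 − $5,500.00) = $656.81 + 18.57% × $1,825.00 = $995.71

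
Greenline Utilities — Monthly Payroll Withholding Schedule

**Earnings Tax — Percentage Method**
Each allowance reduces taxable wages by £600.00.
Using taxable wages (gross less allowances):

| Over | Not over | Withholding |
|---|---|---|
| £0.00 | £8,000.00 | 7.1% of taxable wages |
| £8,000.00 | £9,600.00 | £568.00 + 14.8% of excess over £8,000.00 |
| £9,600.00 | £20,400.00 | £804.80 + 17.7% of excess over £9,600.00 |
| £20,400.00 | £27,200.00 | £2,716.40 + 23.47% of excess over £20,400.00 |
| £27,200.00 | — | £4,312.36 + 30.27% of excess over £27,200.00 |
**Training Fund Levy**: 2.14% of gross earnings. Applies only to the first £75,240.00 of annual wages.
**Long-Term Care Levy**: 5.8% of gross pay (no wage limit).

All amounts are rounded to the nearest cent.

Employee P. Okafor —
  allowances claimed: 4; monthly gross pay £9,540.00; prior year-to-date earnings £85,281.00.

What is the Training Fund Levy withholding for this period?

£0.00

Training Fund Levy: YTD £85,281.00 ≥ cap £75,240.00 → £0.00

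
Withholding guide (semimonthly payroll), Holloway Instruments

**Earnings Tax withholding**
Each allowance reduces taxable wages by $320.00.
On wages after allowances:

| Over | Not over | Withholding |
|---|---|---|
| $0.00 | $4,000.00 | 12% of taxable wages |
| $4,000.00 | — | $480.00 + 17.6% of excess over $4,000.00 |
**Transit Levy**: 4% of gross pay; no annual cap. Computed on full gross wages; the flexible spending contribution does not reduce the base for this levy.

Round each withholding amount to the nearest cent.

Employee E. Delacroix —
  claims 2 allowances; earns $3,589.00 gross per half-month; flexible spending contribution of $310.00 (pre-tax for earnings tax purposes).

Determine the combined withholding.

$460.24

Earnings Tax: taxable = $3,589.00 − $310.00 − 2×$320.00 = $2,639.00
  12% × $2,639.00 = $316.68
Transit Levy: 4% × $3,589.00 = $143.56
Total: $316.68 + $143.56 = $460.24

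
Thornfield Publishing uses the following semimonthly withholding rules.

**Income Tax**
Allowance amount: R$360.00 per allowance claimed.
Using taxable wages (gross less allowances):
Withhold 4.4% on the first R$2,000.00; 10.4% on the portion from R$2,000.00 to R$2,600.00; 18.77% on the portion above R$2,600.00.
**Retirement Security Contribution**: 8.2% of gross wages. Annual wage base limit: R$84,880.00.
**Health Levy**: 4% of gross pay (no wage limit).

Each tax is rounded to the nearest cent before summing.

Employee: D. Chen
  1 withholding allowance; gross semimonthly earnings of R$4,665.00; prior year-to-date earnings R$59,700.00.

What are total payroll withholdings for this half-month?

R$1,039.56

Income Tax: taxable = R$4,665.00 − 1×R$360.00 = R$4,305.00
  R$150.40 + 18.77% × (R$4,305.00 − R$2,600.00) = R$150.40 + 18.77% × R$1,705.00 = R$470.43
Retirement Security Contribution: 8.2% × R$4,665.00 = R$382.53
Health Levy: 4% × R$4,665.00 = R$186.60
Total: R$470.43 + R$382.53 + R$186.60 = R$1,039.56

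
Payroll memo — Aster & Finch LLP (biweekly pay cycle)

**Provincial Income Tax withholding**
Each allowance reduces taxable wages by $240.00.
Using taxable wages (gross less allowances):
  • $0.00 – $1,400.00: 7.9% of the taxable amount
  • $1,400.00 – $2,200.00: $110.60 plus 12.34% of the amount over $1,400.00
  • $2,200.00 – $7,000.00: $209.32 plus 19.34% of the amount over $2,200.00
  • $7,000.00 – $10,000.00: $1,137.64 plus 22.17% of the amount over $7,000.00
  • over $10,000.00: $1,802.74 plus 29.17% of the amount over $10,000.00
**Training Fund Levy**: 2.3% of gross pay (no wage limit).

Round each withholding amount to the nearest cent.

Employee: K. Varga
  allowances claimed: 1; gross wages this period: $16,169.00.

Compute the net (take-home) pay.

Provincial Income Tax: taxable = $16,169.00 − 1×$240.00 = $15,929.00
  $1,802.74 + 29.17% × ($15,929.00 − $10,000.00) = $1,802.74 + 29.17% × $5,929.00 = $3,532.23
Training Fund Levy: 2.3% × $16,169.00 = $371.89
Total withheld: $3,532.23 + $371.89 = $3,904.12
Net pay: $16,169.00 − $3,904.12 = $12,264.88

$12,264.88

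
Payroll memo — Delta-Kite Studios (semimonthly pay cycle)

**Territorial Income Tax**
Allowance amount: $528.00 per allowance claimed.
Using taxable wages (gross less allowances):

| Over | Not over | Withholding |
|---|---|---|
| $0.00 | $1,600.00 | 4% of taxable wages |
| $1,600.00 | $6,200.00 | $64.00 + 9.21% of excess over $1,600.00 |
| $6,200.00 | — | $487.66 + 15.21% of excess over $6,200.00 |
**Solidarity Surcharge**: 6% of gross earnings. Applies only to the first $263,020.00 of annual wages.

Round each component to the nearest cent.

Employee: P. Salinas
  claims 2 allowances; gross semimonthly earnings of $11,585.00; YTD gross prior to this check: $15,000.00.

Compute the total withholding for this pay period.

Territorial Income Tax: taxable = $11,585.00 − 2×$528.00 = $10,529.00
  $487.66 + 15.21% × ($10,529.00 − $6,200.00) = $487.66 + 15.21% × $4,329.00 = $1,146.10
Solidarity Surcharge: 6% × $11,585.00 = $695.10
Total: $1,146.10 + $695.10 = $1,841.20

$1,841.20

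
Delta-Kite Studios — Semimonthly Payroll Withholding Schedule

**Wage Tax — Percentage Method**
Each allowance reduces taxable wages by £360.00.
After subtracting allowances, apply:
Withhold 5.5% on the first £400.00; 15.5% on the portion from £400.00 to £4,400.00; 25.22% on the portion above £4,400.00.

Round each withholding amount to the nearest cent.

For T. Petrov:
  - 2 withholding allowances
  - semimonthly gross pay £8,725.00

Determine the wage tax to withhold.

Wage Tax: taxable = £8,725.00 − 2×£360.00 = £8,005.00
  £642.00 + 25.22% × (£8,005.00 − £4,400.00) = £642.00 + 25.22% × £3,605.00 = £1,551.18

£1,551.18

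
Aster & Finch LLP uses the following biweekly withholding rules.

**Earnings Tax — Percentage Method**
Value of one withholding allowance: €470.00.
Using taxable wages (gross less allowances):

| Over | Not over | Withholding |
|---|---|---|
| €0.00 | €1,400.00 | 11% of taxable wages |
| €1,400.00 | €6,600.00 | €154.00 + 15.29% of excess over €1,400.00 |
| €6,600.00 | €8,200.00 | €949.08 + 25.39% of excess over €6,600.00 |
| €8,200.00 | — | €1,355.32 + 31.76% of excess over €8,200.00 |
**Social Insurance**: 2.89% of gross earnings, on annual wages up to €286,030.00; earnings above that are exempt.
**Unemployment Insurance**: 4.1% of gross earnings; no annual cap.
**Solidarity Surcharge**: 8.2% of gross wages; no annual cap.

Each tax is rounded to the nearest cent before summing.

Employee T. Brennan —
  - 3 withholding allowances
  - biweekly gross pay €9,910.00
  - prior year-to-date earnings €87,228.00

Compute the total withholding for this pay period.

Earnings Tax: taxable = €9,910.00 − 3×€470.00 = €8,500.00
  €1,355.32 + 31.76% × (€8,500.00 − €8,200.00) = €1,355.32 + 31.76% × €300.00 = €1,450.60
Social Insurance: 2.89% × €9,910.00 = €286.40
Unemployment Insurance: 4.1% × €9,910.00 = €406.31
Solidarity Surcharge: 8.2% × €9,910.00 = €812.62
Total: €1,450.60 + €286.40 + €406.31 + €812.62 = €2,955.93

€2,955.93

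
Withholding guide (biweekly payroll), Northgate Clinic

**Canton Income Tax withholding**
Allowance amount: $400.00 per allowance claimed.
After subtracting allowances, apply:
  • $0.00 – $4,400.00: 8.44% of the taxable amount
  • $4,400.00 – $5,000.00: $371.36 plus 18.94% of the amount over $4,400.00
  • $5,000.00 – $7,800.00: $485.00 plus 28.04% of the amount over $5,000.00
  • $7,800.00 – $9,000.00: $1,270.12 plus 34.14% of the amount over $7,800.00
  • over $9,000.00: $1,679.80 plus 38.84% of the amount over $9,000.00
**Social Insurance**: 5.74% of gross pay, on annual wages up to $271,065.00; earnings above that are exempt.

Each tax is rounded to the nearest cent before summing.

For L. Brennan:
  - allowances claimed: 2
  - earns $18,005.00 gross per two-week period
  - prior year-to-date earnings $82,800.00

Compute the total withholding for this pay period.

$5,900.11

Canton Income Tax: taxable = $18,005.00 − 2×$400.00 = $17,205.00
  $1,679.80 + 38.84% × ($17,205.00 − $9,000.00) = $1,679.80 + 38.84% × $8,205.00 = $4,866.62
Social Insurance: 5.74% × $18,005.00 = $1,033.49
Total: $4,866.62 + $1,033.49 = $5,900.11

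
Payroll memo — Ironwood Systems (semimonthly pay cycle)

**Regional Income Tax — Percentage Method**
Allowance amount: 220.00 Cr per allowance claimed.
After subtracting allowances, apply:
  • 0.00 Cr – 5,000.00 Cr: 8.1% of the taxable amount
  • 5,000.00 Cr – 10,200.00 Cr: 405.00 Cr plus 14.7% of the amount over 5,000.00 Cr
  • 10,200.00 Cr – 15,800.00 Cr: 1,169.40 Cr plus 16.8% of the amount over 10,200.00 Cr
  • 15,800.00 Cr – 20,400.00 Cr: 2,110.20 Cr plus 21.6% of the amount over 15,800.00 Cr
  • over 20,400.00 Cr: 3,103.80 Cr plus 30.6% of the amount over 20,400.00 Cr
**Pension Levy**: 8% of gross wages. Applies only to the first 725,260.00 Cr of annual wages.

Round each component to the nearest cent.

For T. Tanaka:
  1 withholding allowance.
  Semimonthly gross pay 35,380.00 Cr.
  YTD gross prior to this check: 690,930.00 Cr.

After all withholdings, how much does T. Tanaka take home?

25,013.24 Cr

Regional Income Tax: taxable = 35,380.00 Cr − 1×220.00 Cr = 35,160.00 Cr
  3,103.80 Cr + 30.6% × (35,160.00 Cr − 20,400.00 Cr) = 3,103.80 Cr + 30.6% × 14,760.00 Cr = 7,620.36 Cr
Pension Levy: cap 725,260.00 Cr − YTD 690,930.00 Cr = 34,330.00 Cr subject; 8% × 34,330.00 Cr = 2,746.40 Cr
Total withheld: 7,620.36 Cr + 2,746.40 Cr = 10,366.76 Cr
Net pay: 35,380.00 Cr − 10,366.76 Cr = 25,013.24 Cr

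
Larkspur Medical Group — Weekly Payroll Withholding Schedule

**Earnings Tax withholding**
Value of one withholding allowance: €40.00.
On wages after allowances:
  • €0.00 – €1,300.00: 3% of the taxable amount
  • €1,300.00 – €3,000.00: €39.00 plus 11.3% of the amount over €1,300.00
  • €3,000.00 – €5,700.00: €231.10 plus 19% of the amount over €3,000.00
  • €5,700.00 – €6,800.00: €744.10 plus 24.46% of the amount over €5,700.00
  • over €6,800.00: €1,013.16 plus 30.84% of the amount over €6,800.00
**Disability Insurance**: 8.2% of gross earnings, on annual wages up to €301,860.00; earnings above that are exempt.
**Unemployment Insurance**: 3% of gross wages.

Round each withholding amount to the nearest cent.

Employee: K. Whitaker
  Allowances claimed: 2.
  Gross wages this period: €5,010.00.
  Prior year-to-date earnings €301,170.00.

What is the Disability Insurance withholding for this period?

Disability Insurance: cap €301,860.00 − YTD €301,170.00 = €690.00 subject; 8.2% × €690.00 = €56.58

€56.58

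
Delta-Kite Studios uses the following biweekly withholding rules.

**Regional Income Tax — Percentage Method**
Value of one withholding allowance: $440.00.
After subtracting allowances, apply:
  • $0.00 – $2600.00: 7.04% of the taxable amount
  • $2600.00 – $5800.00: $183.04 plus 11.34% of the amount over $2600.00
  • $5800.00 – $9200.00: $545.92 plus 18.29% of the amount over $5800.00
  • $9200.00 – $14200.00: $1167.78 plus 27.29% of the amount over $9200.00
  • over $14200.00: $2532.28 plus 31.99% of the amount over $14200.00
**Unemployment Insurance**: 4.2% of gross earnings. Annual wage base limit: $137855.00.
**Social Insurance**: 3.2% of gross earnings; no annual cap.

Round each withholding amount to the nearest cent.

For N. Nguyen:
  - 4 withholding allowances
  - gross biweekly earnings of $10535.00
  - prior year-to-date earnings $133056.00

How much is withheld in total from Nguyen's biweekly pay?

Regional Income Tax: taxable = $10535.00 − 4×$440.00 = $8775.00
  $545.92 + 18.29% × ($8775.00 − $5800.00) = $545.92 + 18.29% × $2975.00 = $1090.05
Unemployment Insurance: cap $137855.00 − YTD $133056.00 = $4799.00 subject; 4.2% × $4799.00 = $201.56
Social Insurance: 3.2% × $10535.00 = $337.12
Total: $1090.05 + $201.56 + $337.12 = $1628.73

$1628.73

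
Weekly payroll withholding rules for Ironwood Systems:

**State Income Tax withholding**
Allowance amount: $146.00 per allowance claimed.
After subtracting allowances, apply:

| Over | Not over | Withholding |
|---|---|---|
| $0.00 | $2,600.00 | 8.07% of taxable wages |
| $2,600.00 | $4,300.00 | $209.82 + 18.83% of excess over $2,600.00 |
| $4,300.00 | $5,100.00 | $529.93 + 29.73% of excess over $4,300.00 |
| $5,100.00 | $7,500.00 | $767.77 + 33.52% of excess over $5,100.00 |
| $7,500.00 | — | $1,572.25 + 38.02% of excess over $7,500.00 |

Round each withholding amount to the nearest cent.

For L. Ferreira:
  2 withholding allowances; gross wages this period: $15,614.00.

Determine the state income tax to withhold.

$4,546.17

State Income Tax: taxable = $15,614.00 − 2×$146.00 = $15,322.00
  $1,572.25 + 38.02% × ($15,322.00 − $7,500.00) = $1,572.25 + 38.02% × $7,822.00 = $4,546.17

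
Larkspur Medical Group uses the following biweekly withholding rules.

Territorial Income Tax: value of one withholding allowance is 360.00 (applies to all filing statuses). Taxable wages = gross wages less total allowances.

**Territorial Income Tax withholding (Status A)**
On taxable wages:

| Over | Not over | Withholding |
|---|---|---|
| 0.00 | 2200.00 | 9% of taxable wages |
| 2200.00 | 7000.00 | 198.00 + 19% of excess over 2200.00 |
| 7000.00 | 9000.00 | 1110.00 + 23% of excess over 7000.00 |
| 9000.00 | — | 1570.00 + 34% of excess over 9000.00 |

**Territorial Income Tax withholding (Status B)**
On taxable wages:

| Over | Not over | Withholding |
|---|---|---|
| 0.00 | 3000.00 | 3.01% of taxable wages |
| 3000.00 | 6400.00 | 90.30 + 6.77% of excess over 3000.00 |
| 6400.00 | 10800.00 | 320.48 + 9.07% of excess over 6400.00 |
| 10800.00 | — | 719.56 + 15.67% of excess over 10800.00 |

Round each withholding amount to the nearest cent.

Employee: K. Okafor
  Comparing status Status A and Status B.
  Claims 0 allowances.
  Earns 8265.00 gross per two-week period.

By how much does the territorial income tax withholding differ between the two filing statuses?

Territorial Income Tax (Status A): taxable = 8265.00
  1110.00 + 23% × (8265.00 − 7000.00) = 1110.00 + 23% × 1265.00 = 1400.95
Territorial Income Tax (Status B): taxable = 8265.00
  320.48 + 9.07% × (8265.00 − 6400.00) = 320.48 + 9.07% × 1865.00 = 489.64
Difference: |1400.95 − 489.64| = 911.31 (higher under Status A)

911.31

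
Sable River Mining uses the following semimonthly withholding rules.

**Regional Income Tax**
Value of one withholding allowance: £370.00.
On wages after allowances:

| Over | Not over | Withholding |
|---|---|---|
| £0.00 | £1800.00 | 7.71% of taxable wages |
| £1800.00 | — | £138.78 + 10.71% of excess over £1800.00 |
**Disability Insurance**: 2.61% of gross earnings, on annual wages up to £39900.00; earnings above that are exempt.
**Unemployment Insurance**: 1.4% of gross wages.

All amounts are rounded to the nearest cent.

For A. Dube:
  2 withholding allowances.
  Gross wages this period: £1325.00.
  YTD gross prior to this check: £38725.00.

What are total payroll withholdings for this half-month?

£94.32

Regional Income Tax: taxable = £1325.00 − 2×£370.00 = £585.00
  7.71% × £585.00 = £45.10
Disability Insurance: cap £39900.00 − YTD £38725.00 = £1175.00 subject; 2.61% × £1175.00 = £30.67
Unemployment Insurance: 1.4% × £1325.00 = £18.55
Total: £45.10 + £30.67 + £18.55 = £94.32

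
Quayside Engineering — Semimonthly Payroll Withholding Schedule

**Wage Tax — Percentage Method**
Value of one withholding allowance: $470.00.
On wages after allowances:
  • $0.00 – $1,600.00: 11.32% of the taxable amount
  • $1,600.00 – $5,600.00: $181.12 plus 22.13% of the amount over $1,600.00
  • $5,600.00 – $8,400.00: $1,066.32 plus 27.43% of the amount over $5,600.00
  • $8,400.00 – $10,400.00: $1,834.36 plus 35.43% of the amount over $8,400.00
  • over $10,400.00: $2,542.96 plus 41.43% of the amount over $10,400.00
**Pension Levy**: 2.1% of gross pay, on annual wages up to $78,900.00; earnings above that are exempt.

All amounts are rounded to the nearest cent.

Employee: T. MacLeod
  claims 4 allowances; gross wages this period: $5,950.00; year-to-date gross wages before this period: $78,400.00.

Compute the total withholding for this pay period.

Wage Tax: taxable = $5,950.00 − 4×$470.00 = $4,070.00
  $181.12 + 22.13% × ($4,070.00 − $1,600.00) = $181.12 + 22.13% × $2,470.00 = $727.73
Pension Levy: cap $78,900.00 − YTD $78,400.00 = $500.00 subject; 2.1% × $500.00 = $10.50
Total: $727.73 + $10.50 = $738.23

$738.23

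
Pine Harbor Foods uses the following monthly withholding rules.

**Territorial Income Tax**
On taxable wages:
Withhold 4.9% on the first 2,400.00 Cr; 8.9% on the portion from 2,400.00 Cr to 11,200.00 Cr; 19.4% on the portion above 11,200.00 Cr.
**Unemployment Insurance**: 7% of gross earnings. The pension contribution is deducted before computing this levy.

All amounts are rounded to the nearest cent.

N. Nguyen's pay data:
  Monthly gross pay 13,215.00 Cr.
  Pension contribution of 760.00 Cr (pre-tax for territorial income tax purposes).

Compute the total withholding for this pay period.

Territorial Income Tax: taxable = 13,215.00 Cr − 760.00 Cr = 12,455.00 Cr
  900.80 Cr + 19.4% × (12,455.00 Cr − 11,200.00 Cr) = 900.80 Cr + 19.4% × 1,255.00 Cr = 1,144.27 Cr
Unemployment Insurance: 7% × 12,455.00 Cr = 871.85 Cr
Total: 1,144.27 Cr + 871.85 Cr = 2,016.12 Cr

2,016.12 Cr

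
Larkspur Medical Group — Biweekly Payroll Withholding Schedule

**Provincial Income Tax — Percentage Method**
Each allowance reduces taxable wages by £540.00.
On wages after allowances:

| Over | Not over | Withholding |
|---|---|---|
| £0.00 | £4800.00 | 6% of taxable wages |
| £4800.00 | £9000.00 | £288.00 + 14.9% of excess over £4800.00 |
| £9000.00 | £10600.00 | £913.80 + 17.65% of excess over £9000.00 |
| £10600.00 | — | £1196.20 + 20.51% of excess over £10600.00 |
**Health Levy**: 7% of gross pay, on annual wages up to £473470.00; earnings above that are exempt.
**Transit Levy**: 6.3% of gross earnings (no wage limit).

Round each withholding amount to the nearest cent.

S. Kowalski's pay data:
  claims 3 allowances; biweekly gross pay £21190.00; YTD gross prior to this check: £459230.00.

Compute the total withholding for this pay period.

£5367.72

Provincial Income Tax: taxable = £21190.00 − 3×£540.00 = £19570.00
  £1196.20 + 20.51% × (£19570.00 − £10600.00) = £1196.20 + 20.51% × £8970.00 = £3035.95
Health Levy: cap £473470.00 − YTD £459230.00 = £14240.00 subject; 7% × £14240.00 = £996.80
Transit Levy: 6.3% × £21190.00 = £1334.97
Total: £3035.95 + £996.80 + £1334.97 = £5367.72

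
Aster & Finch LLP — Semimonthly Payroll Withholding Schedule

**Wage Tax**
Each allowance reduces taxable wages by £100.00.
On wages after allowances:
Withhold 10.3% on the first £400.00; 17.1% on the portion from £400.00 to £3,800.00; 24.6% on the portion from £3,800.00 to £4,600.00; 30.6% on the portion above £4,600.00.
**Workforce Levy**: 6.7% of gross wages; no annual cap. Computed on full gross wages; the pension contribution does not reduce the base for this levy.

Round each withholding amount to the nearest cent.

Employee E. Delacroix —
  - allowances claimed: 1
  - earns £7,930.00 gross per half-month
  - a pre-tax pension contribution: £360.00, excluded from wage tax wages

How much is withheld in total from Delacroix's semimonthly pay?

£2,228.93

Wage Tax: taxable = £7,930.00 − £360.00 − 1×£100.00 = £7,470.00
  £819.40 + 30.6% × (£7,470.00 − £4,600.00) = £819.40 + 30.6% × £2,870.00 = £1,697.62
Workforce Levy: 6.7% × £7,930.00 = £531.31
Total: £1,697.62 + £531.31 = £2,228.93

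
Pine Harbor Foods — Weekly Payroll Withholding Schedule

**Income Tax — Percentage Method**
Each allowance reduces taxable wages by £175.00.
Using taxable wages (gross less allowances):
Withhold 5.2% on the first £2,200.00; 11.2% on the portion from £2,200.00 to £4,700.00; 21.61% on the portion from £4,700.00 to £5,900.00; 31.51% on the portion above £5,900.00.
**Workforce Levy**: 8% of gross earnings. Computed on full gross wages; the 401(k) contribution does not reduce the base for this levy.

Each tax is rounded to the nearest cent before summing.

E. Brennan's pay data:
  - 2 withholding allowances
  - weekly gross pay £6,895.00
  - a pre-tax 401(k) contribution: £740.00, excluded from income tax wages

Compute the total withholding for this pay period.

Income Tax: taxable = £6,895.00 − £740.00 − 2×£175.00 = £5,805.00
  £394.40 + 21.61% × (£5,805.00 − £4,700.00) = £394.40 + 21.61% × £1,105.00 = £633.19
Workforce Levy: 8% × £6,895.00 = £551.60
Total: £633.19 + £551.60 = £1,184.79

£1,184.79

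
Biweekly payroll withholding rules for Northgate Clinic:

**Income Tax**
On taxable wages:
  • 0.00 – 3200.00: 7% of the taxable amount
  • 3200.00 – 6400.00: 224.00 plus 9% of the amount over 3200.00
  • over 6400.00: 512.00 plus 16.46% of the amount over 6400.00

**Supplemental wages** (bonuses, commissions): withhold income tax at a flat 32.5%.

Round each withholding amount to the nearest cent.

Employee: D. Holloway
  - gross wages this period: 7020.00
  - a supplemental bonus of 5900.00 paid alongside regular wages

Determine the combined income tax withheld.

2531.55

Income Tax: taxable = 7020.00
  512.00 + 16.46% × (7020.00 − 6400.00) = 512.00 + 16.46% × 620.00 = 614.05
Supplemental (32.5% flat on bonus): 32.5% × 5900.00 = 1917.50
Total income tax: 614.05 + 1917.50 = 2531.55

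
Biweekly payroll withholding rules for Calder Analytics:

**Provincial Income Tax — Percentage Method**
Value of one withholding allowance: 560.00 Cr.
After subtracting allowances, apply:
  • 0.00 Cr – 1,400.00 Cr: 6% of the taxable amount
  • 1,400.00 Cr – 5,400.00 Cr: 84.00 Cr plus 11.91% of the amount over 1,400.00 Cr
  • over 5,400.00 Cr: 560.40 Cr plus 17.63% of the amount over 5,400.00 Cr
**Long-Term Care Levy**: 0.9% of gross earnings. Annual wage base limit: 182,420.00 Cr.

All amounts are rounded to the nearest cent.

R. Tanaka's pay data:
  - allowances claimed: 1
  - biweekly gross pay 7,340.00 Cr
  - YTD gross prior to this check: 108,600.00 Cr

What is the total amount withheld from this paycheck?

Provincial Income Tax: taxable = 7,340.00 Cr − 1×560.00 Cr = 6,780.00 Cr
  560.40 Cr + 17.63% × (6,780.00 Cr − 5,400.00 Cr) = 560.40 Cr + 17.63% × 1,380.00 Cr = 803.69 Cr
Long-Term Care Levy: 0.9% × 7,340.00 Cr = 66.06 Cr
Total: 803.69 Cr + 66.06 Cr = 869.75 Cr

869.75 Cr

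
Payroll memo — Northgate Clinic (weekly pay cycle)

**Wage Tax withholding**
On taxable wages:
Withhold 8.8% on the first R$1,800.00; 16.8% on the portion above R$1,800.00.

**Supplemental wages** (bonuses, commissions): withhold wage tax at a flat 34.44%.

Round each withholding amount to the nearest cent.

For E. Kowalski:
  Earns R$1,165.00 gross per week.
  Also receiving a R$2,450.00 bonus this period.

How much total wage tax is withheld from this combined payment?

Wage Tax: taxable = R$1,165.00
  8.8% × R$1,165.00 = R$102.52
Supplemental (34.44% flat on bonus): 34.44% × R$2,450.00 = R$843.78
Total wage tax: R$102.52 + R$843.78 = R$946.30

R$946.30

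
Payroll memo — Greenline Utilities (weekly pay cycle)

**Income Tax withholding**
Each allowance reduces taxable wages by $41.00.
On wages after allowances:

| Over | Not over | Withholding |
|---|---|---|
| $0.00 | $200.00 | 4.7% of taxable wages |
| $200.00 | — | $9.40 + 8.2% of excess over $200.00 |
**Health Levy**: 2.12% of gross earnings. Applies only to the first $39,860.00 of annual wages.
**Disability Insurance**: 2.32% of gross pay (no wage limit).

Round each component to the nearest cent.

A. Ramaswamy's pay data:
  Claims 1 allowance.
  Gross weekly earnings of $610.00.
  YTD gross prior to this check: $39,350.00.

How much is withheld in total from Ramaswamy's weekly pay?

$64.62

Income Tax: taxable = $610.00 − 1×$41.00 = $569.00
  $9.40 + 8.2% × ($569.00 − $200.00) = $9.40 + 8.2% × $369.00 = $39.66
Health Levy: cap $39,860.00 − YTD $39,350.00 = $510.00 subject; 2.12% × $510.00 = $10.81
Disability Insurance: 2.32% × $610.00 = $14.15
Total: $39.66 + $10.81 + $14.15 = $64.62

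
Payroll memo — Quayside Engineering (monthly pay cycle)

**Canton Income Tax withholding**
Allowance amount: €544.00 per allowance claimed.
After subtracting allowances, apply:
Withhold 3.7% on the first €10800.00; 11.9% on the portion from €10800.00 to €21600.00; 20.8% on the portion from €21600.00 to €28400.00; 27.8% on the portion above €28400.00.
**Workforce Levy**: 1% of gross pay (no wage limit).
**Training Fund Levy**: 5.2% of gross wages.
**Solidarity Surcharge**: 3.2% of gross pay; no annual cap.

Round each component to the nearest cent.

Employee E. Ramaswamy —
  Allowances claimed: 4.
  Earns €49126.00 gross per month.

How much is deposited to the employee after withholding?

€36252.06

Canton Income Tax: taxable = €49126.00 − 4×€544.00 = €46950.00
  €3099.20 + 27.8% × (€46950.00 − €28400.00) = €3099.20 + 27.8% × €18550.00 = €8256.10
Workforce Levy: 1% × €49126.00 = €491.26
Training Fund Levy: 5.2% × €49126.00 = €2554.55
Solidarity Surcharge: 3.2% × €49126.00 = €1572.03
Total withheld: €8256.10 + €491.26 + €2554.55 + €1572.03 = €12873.94
Net pay: €49126.00 − €12873.94 = €36252.06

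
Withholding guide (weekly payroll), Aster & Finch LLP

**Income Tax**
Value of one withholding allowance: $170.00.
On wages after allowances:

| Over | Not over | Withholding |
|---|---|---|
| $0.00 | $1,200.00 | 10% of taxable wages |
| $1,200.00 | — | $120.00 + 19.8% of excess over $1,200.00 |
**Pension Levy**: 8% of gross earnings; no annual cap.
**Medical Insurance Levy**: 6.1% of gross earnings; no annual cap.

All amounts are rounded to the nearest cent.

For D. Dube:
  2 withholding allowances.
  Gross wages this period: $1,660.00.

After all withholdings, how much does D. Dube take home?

Income Tax: taxable = $1,660.00 − 2×$170.00 = $1,320.00
  $120.00 + 19.8% × ($1,320.00 − $1,200.00) = $120.00 + 19.8% × $120.00 = $143.76
Pension Levy: 8% × $1,660.00 = $132.80
Medical Insurance Levy: 6.1% × $1,660.00 = $101.26
Total withheld: $143.76 + $132.80 + $101.26 = $377.82
Net pay: $1,660.00 − $377.82 = $1,282.18

$1,282.18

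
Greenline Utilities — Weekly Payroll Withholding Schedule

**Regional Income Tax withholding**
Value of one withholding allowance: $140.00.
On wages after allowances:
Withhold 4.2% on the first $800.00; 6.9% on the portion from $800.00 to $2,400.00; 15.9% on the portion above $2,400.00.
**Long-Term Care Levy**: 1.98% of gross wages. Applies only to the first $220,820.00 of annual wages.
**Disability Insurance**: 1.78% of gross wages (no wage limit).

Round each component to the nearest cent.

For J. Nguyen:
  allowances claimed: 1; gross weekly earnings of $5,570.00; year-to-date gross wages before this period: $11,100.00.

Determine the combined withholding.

$835.21

Regional Income Tax: taxable = $5,570.00 − 1×$140.00 = $5,430.00
  $144.00 + 15.9% × ($5,430.00 − $2,400.00) = $144.00 + 15.9% × $3,030.00 = $625.77
Long-Term Care Levy: 1.98% × $5,570.00 = $110.29
Disability Insurance: 1.78% × $5,570.00 = $99.15
Total: $625.77 + $110.29 + $99.15 = $835.21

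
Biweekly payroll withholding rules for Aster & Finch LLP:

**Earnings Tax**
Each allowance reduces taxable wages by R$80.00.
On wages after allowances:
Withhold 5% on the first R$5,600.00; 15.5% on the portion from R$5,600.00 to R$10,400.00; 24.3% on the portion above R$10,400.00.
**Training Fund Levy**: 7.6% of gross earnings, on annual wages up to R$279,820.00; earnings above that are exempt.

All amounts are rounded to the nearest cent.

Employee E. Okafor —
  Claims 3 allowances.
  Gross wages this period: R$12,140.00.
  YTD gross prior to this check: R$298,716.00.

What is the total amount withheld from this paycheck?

Earnings Tax: taxable = R$12,140.00 − 3×R$80.00 = R$11,900.00
  R$1,024.00 + 24.3% × (R$11,900.00 − R$10,400.00) = R$1,024.00 + 24.3% × R$1,500.00 = R$1,388.50
Training Fund Levy: YTD R$298,716.00 ≥ cap R$279,820.00 → R$0.00
Total: R$1,388.50 + R$0.00 = R$1,388.50

R$1,388.50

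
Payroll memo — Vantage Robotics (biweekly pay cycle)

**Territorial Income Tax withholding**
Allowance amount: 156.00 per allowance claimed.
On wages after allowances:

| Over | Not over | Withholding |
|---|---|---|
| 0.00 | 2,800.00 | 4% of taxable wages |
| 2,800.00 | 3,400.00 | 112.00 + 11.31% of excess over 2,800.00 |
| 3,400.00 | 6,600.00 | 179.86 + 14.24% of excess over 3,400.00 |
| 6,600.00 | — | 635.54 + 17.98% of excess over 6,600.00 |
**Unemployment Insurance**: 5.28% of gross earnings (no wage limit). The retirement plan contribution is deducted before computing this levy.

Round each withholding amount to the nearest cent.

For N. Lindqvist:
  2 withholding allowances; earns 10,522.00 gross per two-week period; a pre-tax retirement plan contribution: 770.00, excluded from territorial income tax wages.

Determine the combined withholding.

1,661.08

Territorial Income Tax: taxable = 10,522.00 − 770.00 − 2×156.00 = 9,440.00
  635.54 + 17.98% × (9,440.00 − 6,600.00) = 635.54 + 17.98% × 2,840.00 = 1,146.17
Unemployment Insurance: 5.28% × 9,752.00 = 514.91
Total: 1,146.17 + 514.91 = 1,661.08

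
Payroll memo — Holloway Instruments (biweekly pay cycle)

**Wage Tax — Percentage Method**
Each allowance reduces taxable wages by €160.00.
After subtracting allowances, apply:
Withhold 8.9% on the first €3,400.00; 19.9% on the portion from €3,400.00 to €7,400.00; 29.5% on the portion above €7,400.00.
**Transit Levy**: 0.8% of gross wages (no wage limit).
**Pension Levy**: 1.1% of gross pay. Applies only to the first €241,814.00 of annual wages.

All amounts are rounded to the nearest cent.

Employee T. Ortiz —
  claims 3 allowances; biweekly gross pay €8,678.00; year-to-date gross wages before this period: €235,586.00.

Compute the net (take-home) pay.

Wage Tax: taxable = €8,678.00 − 3×€160.00 = €8,198.00
  €1,098.60 + 29.5% × (€8,198.00 − €7,400.00) = €1,098.60 + 29.5% × €798.00 = €1,334.01
Transit Levy: 0.8% × €8,678.00 = €69.42
Pension Levy: cap €241,814.00 − YTD €235,586.00 = €6,228.00 subject; 1.1% × €6,228.00 = €68.51
Total withheld: €1,334.01 + €69.42 + €68.51 = €1,471.94
Net pay: €8,678.00 − €1,471.94 = €7,206.06

€7,206.06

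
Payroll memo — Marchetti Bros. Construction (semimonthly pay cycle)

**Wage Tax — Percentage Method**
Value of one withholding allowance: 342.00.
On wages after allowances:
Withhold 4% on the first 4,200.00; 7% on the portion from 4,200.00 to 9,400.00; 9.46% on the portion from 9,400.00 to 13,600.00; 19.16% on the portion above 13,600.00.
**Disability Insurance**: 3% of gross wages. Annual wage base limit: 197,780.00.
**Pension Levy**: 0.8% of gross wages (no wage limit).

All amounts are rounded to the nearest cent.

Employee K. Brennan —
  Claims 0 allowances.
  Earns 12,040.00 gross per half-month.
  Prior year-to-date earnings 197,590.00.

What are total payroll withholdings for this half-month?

Wage Tax: taxable = 12,040.00
  532.00 + 9.46% × (12,040.00 − 9,400.00) = 532.00 + 9.46% × 2,640.00 = 781.74
Disability Insurance: cap 197,780.00 − YTD 197,590.00 = 190.00 subject; 3% × 190.00 = 5.70
Pension Levy: 0.8% × 12,040.00 = 96.32
Total: 781.74 + 5.70 + 96.32 = 883.76

883.76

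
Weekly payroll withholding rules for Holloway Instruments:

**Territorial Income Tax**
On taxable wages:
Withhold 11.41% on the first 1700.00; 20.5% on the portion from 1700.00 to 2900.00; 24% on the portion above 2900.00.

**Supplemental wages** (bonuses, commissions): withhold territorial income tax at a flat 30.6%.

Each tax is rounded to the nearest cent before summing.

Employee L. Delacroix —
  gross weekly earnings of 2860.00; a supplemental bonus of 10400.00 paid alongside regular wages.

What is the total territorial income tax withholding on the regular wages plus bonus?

3614.17

Territorial Income Tax: taxable = 2860.00
  193.97 + 20.5% × (2860.00 − 1700.00) = 193.97 + 20.5% × 1160.00 = 431.77
Supplemental (30.6% flat on bonus): 30.6% × 10400.00 = 3182.40
Total territorial income tax: 431.77 + 3182.40 = 3614.17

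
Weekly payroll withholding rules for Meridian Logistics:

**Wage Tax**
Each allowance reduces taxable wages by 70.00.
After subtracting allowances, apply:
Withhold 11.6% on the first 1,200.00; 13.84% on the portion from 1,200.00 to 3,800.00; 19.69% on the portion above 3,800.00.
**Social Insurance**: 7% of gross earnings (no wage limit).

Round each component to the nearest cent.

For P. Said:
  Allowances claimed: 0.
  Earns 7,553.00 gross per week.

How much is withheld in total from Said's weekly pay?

1,766.72

Wage Tax: taxable = 7,553.00
  499.04 + 19.69% × (7,553.00 − 3,800.00) = 499.04 + 19.69% × 3,753.00 = 1,238.01
Social Insurance: 7% × 7,553.00 = 528.71
Total: 1,238.01 + 528.71 = 1,766.72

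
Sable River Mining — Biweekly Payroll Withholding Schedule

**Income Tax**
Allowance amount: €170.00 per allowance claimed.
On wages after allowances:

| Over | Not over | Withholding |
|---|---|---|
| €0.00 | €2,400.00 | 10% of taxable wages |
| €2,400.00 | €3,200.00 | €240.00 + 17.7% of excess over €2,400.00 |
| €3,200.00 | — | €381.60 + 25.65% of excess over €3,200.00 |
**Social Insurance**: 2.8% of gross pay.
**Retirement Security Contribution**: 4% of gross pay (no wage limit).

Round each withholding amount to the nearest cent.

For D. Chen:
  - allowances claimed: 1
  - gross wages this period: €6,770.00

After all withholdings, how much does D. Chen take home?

Income Tax: taxable = €6,770.00 − 1×€170.00 = €6,600.00
  €381.60 + 25.65% × (€6,600.00 − €3,200.00) = €381.60 + 25.65% × €3,400.00 = €1,253.70
Social Insurance: 2.8% × €6,770.00 = €189.56
Retirement Security Contribution: 4% × €6,770.00 = €270.80
Total withheld: €1,253.70 + €189.56 + €270.80 = €1,714.06
Net pay: €6,770.00 − €1,714.06 = €5,055.94

€5,055.94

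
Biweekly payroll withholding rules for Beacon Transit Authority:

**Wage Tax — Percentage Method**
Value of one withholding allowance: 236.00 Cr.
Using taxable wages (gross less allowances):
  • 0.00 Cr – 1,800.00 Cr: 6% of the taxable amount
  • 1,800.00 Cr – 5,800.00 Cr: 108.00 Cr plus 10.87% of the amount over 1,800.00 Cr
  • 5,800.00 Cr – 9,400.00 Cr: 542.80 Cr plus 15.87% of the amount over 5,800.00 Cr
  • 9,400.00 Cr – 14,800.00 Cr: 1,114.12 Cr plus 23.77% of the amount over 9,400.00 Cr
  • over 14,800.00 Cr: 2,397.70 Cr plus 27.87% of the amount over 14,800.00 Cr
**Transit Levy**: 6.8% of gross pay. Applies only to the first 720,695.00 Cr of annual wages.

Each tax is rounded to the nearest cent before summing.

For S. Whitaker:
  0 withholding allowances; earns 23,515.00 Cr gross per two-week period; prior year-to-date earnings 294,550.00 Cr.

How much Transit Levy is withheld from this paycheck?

Transit Levy: 6.8% × 23,515.00 Cr = 1,599.02 Cr

1,599.02 Cr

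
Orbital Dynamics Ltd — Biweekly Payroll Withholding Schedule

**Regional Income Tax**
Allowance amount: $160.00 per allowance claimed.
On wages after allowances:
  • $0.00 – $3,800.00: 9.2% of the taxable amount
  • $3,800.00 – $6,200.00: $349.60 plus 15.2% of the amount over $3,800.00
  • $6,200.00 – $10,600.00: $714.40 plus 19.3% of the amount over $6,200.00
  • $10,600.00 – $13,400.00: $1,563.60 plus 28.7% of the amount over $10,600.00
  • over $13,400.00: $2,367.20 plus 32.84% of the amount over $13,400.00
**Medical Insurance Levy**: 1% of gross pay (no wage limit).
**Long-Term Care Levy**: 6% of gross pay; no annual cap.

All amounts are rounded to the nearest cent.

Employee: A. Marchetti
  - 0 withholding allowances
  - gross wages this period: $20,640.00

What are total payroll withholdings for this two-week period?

Regional Income Tax: taxable = $20,640.00
  $2,367.20 + 32.84% × ($20,640.00 − $13,400.00) = $2,367.20 + 32.84% × $7,240.00 = $4,744.82
Medical Insurance Levy: 1% × $20,640.00 = $206.40
Long-Term Care Levy: 6% × $20,640.00 = $1,238.40
Total: $4,744.82 + $206.40 + $1,238.40 = $6,189.62

$6,189.62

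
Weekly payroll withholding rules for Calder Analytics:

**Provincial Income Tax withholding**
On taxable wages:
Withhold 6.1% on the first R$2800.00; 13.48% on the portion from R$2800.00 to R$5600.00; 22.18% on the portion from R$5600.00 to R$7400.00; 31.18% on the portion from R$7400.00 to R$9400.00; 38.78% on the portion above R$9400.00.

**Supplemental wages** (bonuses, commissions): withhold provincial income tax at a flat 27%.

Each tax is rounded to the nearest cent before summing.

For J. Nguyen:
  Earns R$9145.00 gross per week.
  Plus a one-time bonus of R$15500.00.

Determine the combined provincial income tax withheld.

Provincial Income Tax: taxable = R$9145.00
  R$947.48 + 31.18% × (R$9145.00 − R$7400.00) = R$947.48 + 31.18% × R$1745.00 = R$1491.57
Supplemental (27% flat on bonus): 27% × R$15500.00 = R$4185.00
Total provincial income tax: R$1491.57 + R$4185.00 = R$5676.57

R$5676.57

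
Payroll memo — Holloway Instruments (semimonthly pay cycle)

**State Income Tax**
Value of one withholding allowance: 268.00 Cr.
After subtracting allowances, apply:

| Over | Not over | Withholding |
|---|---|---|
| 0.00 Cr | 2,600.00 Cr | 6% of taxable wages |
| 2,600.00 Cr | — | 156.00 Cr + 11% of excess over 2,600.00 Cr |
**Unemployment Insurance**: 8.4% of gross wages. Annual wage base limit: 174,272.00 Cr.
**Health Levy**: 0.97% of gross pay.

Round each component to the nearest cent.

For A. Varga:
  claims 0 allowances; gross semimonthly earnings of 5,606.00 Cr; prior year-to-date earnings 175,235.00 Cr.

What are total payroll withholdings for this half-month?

State Income Tax: taxable = 5,606.00 Cr
  156.00 Cr + 11% × (5,606.00 Cr − 2,600.00 Cr) = 156.00 Cr + 11% × 3,006.00 Cr = 486.66 Cr
Unemployment Insurance: YTD 175,235.00 Cr ≥ cap 174,272.00 Cr → 0.00 Cr
Health Levy: 0.97% × 5,606.00 Cr = 54.38 Cr
Total: 486.66 Cr + 0.00 Cr + 54.38 Cr = 541.04 Cr

541.04 Cr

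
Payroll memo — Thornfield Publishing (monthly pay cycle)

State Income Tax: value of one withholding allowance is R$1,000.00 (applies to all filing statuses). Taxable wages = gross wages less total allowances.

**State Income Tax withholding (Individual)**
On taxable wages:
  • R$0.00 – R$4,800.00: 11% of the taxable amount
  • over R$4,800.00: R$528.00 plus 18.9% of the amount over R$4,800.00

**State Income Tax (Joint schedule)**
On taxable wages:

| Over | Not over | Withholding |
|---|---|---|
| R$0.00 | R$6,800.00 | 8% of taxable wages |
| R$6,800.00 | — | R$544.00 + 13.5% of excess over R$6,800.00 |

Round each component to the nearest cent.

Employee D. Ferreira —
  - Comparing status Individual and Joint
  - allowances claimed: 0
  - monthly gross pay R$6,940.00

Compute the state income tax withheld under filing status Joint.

State Income Tax (Joint): taxable = R$6,940.00
  R$544.00 + 13.5% × (R$6,940.00 − R$6,800.00) = R$544.00 + 13.5% × R$140.00 = R$562.90

R$562.90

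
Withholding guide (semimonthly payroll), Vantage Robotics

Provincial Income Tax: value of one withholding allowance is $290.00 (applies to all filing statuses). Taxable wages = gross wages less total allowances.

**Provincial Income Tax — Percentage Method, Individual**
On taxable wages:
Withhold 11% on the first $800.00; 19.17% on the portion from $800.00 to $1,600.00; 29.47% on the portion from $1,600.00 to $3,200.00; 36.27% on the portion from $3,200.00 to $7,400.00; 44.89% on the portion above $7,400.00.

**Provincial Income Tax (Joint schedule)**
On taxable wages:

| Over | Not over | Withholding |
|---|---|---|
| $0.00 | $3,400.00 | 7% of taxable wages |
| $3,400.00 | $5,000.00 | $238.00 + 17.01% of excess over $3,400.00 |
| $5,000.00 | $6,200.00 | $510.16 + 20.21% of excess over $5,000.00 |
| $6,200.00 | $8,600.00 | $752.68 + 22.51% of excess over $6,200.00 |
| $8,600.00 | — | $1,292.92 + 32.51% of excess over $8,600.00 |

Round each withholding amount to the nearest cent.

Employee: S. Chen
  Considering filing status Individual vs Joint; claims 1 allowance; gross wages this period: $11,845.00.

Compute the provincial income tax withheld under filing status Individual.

Provincial Income Tax (Individual): taxable = $11,845.00 − 1×$290.00 = $11,555.00
  $2,236.22 + 44.89% × ($11,555.00 − $7,400.00) = $2,236.22 + 44.89% × $4,155.00 = $4,101.40

$4,101.40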